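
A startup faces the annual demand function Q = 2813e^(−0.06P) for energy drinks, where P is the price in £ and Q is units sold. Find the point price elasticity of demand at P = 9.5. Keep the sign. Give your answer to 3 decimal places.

-0.570

At P = 9.5, Q = 1590.823.
dQ/dP = −0.06·2813e^(−0.06P) = −0.06Q = -95.449.
ε = (dQ/dP)(P/Q) = (-95.449)(9.5/1590.823).
|ε| < 1, so demand is inelastic at this price.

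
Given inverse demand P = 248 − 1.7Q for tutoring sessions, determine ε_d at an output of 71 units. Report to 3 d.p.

-1.055

At Q = 71, P = 248 − 1.7(71) = 127.30.
dP/dQ = −1.7, so dQ/dP = 1/(−1.7) = -0.588.
ε = (dQ/dP)(P/Q) = (-0.588)(127.30/71).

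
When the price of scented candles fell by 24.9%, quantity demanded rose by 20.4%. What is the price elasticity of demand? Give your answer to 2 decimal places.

-0.82

ε = %ΔQ / %ΔP = (20.4)/(-24.9) = -0.819.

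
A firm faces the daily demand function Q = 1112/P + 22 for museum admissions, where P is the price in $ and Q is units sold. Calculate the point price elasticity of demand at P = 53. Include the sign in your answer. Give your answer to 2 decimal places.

At P = 53, Q = 42.981.
dQ/dP = −1112/P² = -0.396.
ε = (dQ/dP)(P/Q) = (-0.396)(53/42.981).

-0.49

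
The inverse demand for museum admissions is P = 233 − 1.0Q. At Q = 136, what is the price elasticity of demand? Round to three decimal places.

-0.713

At Q = 136, P = 233 − 1.0(136) = 97.00.
dP/dQ = −1.0, so dQ/dP = 1/(−1.0) = -1.000.
ε = (dQ/dP)(P/Q) = (-1.000)(97.00/136).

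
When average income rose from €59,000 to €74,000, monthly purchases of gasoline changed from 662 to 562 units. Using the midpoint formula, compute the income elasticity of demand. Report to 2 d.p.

-0.72

ΔQ = -100, ΔI = 15000. Midpoints: Ī = 66,500, Q̄ = 612.0.
ε_I = (ΔQ/ΔI)(Ī/Q̄) = (-100/15000)(66500/612.0).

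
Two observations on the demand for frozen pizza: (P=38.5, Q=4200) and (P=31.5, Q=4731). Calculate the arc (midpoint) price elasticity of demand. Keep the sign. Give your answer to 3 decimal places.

ΔQ = 4731 − 4200 = 531; ΔP = 31.5 − 38.5 = -7.
Midpoints: P̄ = 35.00, Q̄ = 4465.5.
ε = (ΔQ/ΔP)(P̄/Q̄) = (531/-7)(35.00/4465.5).

-0.595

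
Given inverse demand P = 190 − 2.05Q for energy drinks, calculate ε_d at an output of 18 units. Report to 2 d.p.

-4.15

At Q = 18, P = 190 − 2.05(18) = 153.10.
dP/dQ = −2.05, so dQ/dP = 1/(−2.05) = -0.488.
ε = (dQ/dP)(P/Q) = (-0.488)(153.10/18).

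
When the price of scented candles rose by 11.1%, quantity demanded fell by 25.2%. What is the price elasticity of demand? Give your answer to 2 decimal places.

-2.27

ε = %ΔQ / %ΔP = (-25.2)/(11.1) = -2.270.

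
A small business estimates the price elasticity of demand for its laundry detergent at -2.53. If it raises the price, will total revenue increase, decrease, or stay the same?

decrease

|ε| = 2.53 > 1, so demand is elastic. A price rise therefore reduces total revenue.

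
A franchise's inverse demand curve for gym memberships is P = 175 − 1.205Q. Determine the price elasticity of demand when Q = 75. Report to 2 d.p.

At Q = 75, P = 175 − 1.205(75) = 84.62.
dP/dQ = −1.205, so dQ/dP = 1/(−1.205) = -0.830.
ε = (dQ/dP)(P/Q) = (-0.830)(84.62/75).

-0.94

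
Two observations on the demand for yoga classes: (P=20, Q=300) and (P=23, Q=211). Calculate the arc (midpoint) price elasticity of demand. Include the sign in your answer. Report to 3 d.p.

ΔQ = 211 − 300 = -89; ΔP = 23 − 20 = 3.
Midpoints: P̄ = 21.50, Q̄ = 255.5.
ε = (ΔQ/ΔP)(P̄/Q̄) = (-89/3)(21.50/255.5).

-2.496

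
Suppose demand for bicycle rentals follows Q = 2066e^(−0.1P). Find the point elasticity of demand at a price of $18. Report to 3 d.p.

-1.800

At P = 18, Q = 341.508.
dQ/dP = −0.1·2066e^(−0.1P) = −0.1Q = -34.151.
ε = (dQ/dP)(P/Q) = (-34.151)(18/341.508).
|ε| > 1, so demand is elastic at this price.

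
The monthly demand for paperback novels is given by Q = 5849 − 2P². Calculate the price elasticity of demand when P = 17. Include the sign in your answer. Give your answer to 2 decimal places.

At P = 17, Q = 5271.
dQ/dP = −4P = -68.
ε = (dQ/dP)(P/Q) = (-68)(17/5271).

-0.22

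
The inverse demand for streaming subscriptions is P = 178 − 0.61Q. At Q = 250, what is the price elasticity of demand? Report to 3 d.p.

-0.167

At Q = 250, P = 178 − 0.61(250) = 25.50.
dP/dQ = −0.61, so dQ/dP = 1/(−0.61) = -1.639.
ε = (dQ/dP)(P/Q) = (-1.639)(25.50/250).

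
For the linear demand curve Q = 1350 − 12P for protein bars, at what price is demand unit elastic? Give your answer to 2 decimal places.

56.25

For linear demand Q = a − bP, ε = −bP/(a − bP). |ε| = 1 when bP = a − bP, i.e. P = a/(2b).
P = 1350/(2·12) = 1350/24 = 56.2500.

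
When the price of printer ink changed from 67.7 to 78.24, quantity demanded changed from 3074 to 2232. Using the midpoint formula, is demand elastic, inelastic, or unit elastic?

elastic

Arc ε ≈ -2.197.
|ε| = 2.20 > 1.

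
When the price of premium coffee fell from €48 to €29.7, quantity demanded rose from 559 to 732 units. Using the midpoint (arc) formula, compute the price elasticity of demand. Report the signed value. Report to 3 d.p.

ΔQ = 732 − 559 = 173; ΔP = 29.7 − 48 = -18.3.
Midpoints: P̄ = 38.85, Q̄ = 645.5.
ε = (ΔQ/ΔP)(P̄/Q̄) = (173/-18.3)(38.85/645.5).

-0.569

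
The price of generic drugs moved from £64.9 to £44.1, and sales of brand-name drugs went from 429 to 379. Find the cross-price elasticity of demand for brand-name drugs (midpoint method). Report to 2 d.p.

ΔQ_x = 379 − 429 = -50; ΔP_y = 44.1 − 64.9 = -20.8.
Midpoints: P̄_y = 54.50, Q̄_x = 404.0.
ε_xy = (ΔQ_x/ΔP_y)(P̄_y/Q̄_x) = (-50/-20.8)(54.50/404.0).

0.32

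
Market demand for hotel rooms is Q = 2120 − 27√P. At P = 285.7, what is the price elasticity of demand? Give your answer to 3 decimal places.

At P = 285.7, Q = 1663.628.
dQ/dP = −27/(2√P) = -0.799.
ε = (dQ/dP)(P/Q) = (-0.799)(285.7/1663.628).
|ε| < 1, so demand is inelastic at this price.

-0.137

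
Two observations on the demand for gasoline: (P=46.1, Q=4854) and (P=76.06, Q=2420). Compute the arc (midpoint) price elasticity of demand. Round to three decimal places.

ΔQ = 2420 − 4854 = -2434; ΔP = 76.06 − 46.1 = 29.96.
Midpoints: P̄ = 61.08, Q̄ = 3637.0.
ε = (ΔQ/ΔP)(P̄/Q̄) = (-2434/29.96)(61.08/3637.0).

-1.364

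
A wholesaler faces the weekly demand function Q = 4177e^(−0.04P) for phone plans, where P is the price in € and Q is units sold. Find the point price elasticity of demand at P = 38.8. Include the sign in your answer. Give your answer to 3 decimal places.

At P = 38.8, Q = 884.788.
dQ/dP = −0.04·4177e^(−0.04P) = −0.04Q = -35.392.
ε = (dQ/dP)(P/Q) = (-35.392)(38.8/884.788).
|ε| > 1, so demand is elastic at this price.

-1.552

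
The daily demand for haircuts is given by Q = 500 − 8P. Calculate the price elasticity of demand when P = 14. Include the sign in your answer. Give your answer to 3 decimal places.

-0.289

At P = 14, Q = 388.
dQ/dP = −8.
ε = (dQ/dP)(P/Q) = (-8)(14/388).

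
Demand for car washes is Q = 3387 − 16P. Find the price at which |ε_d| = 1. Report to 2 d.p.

For linear demand Q = a − bP, ε = −bP/(a − bP). |ε| = 1 when bP = a − bP, i.e. P = a/(2b).
P = 3387/(2·16) = 3387/32 = 105.8438.

105.84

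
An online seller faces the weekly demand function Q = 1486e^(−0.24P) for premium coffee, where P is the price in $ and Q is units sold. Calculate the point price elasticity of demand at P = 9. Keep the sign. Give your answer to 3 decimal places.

-2.160

At P = 9, Q = 171.373.
dQ/dP = −0.24·1486e^(−0.24P) = −0.24Q = -41.130.
ε = (dQ/dP)(P/Q) = (-41.130)(9/171.373).
|ε| > 1, so demand is elastic at this price.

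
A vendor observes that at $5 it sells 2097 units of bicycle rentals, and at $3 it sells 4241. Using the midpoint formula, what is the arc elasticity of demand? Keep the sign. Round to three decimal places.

ΔQ = 4241 − 2097 = 2144; ΔP = 3 − 5 = -2.
Midpoints: P̄ = 4.00, Q̄ = 3169.0.
ε = (ΔQ/ΔP)(P̄/Q̄) = (2144/-2)(4.00/3169.0).

-1.353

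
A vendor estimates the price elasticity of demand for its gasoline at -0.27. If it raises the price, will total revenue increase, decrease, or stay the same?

|ε| = 0.27 < 1, so demand is inelastic. A price rise therefore raises total revenue.

increase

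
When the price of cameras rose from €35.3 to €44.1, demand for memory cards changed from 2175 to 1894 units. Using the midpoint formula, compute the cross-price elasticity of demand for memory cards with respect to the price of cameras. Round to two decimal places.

-0.62

ΔQ_x = 1894 − 2175 = -281; ΔP_y = 44.1 − 35.3 = 8.8.
Midpoints: P̄_y = 39.70, Q̄_x = 2034.5.
ε_xy = (ΔQ_x/ΔP_y)(P̄_y/Q̄_x) = (-281/8.8)(39.70/2034.5).
ε_xy < 0, so the goods are complements.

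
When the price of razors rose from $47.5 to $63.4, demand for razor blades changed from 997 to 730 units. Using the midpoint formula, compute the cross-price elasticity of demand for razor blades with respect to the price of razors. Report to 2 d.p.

ΔQ_x = 730 − 997 = -267; ΔP_y = 63.4 − 47.5 = 15.9.
Midpoints: P̄_y = 55.45, Q̄_x = 863.5.
ε_xy = (ΔQ_x/ΔP_y)(P̄_y/Q̄_x) = (-267/15.9)(55.45/863.5).

-1.08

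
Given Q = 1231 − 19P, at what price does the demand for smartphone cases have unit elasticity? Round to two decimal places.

For linear demand Q = a − bP, ε = −bP/(a − bP). |ε| = 1 when bP = a − bP, i.e. P = a/(2b).
P = 1231/(2·19) = 1231/38 = 32.3947.

32.39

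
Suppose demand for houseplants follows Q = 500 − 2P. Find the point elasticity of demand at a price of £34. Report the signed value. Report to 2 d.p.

-0.16

At P = 34, Q = 432.
dQ/dP = −2.
ε = (dQ/dP)(P/Q) = (-2)(34/432).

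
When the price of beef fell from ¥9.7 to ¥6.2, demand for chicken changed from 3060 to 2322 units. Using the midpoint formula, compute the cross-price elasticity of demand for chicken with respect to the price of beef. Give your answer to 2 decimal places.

ΔQ_x = 2322 − 3060 = -738; ΔP_y = 6.2 − 9.7 = -3.5.
Midpoints: P̄_y = 7.95, Q̄_x = 2691.0.
ε_xy = (ΔQ_x/ΔP_y)(P̄_y/Q̄_x) = (-738/-3.5)(7.95/2691.0).

0.62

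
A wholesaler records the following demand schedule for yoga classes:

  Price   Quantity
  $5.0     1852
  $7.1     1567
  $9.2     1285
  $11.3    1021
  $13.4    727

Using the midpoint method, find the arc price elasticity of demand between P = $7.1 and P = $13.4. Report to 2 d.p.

At P = 7.1, Q = 1567; at P = 13.4, Q = 727.
ΔQ = -840, ΔP = 6.3. Midpoints: P̄ = 10.25, Q̄ = 1147.0.
ε = (ΔQ/ΔP)(P̄/Q̄) = (-840/6.3)(10.25/1147.0).

-1.19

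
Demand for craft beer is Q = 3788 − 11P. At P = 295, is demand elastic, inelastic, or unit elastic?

Q = 543, dQ/dP = -11.
ε = (dQ/dP)(P/Q) ≈ -5.976.
|ε| = 5.98 > 1.

elastic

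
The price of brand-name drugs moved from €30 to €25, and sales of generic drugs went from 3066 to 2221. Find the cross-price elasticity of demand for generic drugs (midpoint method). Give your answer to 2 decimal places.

1.76

ΔQ_x = 2221 − 3066 = -845; ΔP_y = 25 − 30 = -5.
Midpoints: P̄_y = 27.50, Q̄_x = 2643.5.
ε_xy = (ΔQ_x/ΔP_y)(P̄_y/Q̄_x) = (-845/-5)(27.50/2643.5).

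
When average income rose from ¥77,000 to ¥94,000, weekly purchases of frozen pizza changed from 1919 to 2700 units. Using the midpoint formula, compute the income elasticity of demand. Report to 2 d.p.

1.70

ΔQ = 781, ΔI = 17000. Midpoints: Ī = 85,500, Q̄ = 2309.5.
ε_I = (ΔQ/ΔI)(Ī/Q̄) = (781/17000)(85500/2309.5).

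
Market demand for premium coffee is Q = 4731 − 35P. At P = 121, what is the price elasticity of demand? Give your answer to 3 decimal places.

-8.538

At P = 121, Q = 496.
dQ/dP = −35.
ε = (dQ/dP)(P/Q) = (-35)(121/496).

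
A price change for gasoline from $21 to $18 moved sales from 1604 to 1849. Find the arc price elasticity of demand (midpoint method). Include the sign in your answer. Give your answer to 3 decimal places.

-0.922

ΔQ = 1849 − 1604 = 245; ΔP = 18 − 21 = -3.
Midpoints: P̄ = 19.50, Q̄ = 1726.5.
ε = (ΔQ/ΔP)(P̄/Q̄) = (245/-3)(19.50/1726.5).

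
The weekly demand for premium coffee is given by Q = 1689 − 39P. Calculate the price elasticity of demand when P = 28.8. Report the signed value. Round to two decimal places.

At P = 28.8, Q = 565.800.
dQ/dP = −39.
ε = (dQ/dP)(P/Q) = (-39)(28.8/565.800).
|ε| > 1, so demand is elastic at this price.

-1.99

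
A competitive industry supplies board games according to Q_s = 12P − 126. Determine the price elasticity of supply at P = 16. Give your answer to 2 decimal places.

2.91

At P = 16, Q_s = 66.
dQ_s/dP = 12.
ε_s = (dQ_s/dP)(P/Q_s) = (12)(16/66).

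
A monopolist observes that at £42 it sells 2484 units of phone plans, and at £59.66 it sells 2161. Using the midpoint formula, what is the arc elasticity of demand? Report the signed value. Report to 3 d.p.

ΔQ = 2161 − 2484 = -323; ΔP = 59.66 − 42 = 17.66.
Midpoints: P̄ = 50.83, Q̄ = 2322.5.
ε = (ΔQ/ΔP)(P̄/Q̄) = (-323/17.66)(50.83/2322.5).

-0.400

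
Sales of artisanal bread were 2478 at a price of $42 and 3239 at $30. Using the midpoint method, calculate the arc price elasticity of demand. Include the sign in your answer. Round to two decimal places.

ΔQ = 3239 − 2478 = 761; ΔP = 30 − 42 = -12.
Midpoints: P̄ = 36.00, Q̄ = 2858.5.
ε = (ΔQ/ΔP)(P̄/Q̄) = (761/-12)(36.00/2858.5).

-0.80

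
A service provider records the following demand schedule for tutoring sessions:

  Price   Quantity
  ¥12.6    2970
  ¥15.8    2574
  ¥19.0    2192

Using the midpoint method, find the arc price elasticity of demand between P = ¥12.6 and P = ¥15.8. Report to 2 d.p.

-0.63

At P = 12.6, Q = 2970; at P = 15.8, Q = 2574.
ΔQ = -396, ΔP = 3.2. Midpoints: P̄ = 14.20, Q̄ = 2772.0.
ε = (ΔQ/ΔP)(P̄/Q̄) = (-396/3.2)(14.20/2772.0).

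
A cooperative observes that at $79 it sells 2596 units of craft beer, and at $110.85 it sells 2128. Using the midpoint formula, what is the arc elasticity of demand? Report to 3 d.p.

ΔQ = 2128 − 2596 = -468; ΔP = 110.85 − 79 = 31.85.
Midpoints: P̄ = 94.92, Q̄ = 2362.0.
ε = (ΔQ/ΔP)(P̄/Q̄) = (-468/31.85)(94.92/2362.0).

-0.591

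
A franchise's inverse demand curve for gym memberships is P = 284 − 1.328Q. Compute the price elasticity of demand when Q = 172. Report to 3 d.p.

At Q = 172, P = 284 − 1.328(172) = 55.58.
dP/dQ = −1.328, so dQ/dP = 1/(−1.328) = -0.753.
ε = (dQ/dP)(P/Q) = (-0.753)(55.58/172).

-0.243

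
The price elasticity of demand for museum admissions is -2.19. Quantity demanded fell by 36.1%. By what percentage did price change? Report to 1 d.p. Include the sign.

16.5%

%ΔP ≈ %ΔQ / ε = (-36.1%)/(-2.19) = 16.48%.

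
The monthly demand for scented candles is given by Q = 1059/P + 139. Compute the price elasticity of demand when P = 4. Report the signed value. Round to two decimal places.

At P = 4, Q = 403.750.
dQ/dP = −1059/P² = -66.188.
ε = (dQ/dP)(P/Q) = (-66.188)(4/403.750).

-0.66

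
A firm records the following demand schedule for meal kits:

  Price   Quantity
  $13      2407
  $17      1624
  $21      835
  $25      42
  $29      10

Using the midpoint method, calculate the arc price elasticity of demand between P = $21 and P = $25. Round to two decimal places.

At P = 21, Q = 835; at P = 25, Q = 42.
ΔQ = -793, ΔP = 4. Midpoints: P̄ = 23.00, Q̄ = 438.5.
ε = (ΔQ/ΔP)(P̄/Q̄) = (-793/4)(23.00/438.5).

-10.40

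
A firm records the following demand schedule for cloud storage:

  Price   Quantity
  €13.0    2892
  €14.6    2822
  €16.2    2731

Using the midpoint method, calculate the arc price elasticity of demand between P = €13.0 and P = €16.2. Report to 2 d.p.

At P = 13.0, Q = 2892; at P = 16.2, Q = 2731.
ΔQ = -161, ΔP = 3.2. Midpoints: P̄ = 14.60, Q̄ = 2811.5.
ε = (ΔQ/ΔP)(P̄/Q̄) = (-161/3.2)(14.60/2811.5).

-0.26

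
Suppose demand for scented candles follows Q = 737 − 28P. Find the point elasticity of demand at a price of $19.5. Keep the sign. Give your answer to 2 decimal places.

-2.86

At P = 19.5, Q = 191.
dQ/dP = −28.
ε = (dQ/dP)(P/Q) = (-28)(19.5/191).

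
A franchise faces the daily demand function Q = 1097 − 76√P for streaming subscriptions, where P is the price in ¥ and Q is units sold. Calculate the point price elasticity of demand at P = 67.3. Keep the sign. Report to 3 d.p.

At P = 67.3, Q = 473.522.
dQ/dP = −76/(2√P) = -4.632.
ε = (dQ/dP)(P/Q) = (-4.632)(67.3/473.522).
|ε| < 1, so demand is inelastic at this price.

-0.658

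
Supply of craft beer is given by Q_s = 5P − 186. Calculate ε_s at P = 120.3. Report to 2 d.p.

1.45

At P = 120.3, Q_s = 415.50.
dQ_s/dP = 5.
ε_s = (dQ_s/dP)(P/Q_s) = (5)(120.3/415.50).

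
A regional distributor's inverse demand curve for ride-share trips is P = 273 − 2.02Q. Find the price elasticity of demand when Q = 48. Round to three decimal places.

At Q = 48, P = 273 − 2.02(48) = 176.04.
dP/dQ = −2.02, so dQ/dP = 1/(−2.02) = -0.495.
ε = (dQ/dP)(P/Q) = (-0.495)(176.04/48).

-1.816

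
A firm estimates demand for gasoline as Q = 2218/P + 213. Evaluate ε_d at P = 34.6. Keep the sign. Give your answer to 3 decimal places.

-0.231

At P = 34.6, Q = 277.104.
dQ/dP = −2218/P² = -1.853.
ε = (dQ/dP)(P/Q) = (-1.853)(34.6/277.104).
|ε| < 1, so demand is inelastic at this price.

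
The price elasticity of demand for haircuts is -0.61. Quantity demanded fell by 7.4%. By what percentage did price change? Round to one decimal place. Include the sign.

%ΔP ≈ %ΔQ / ε = (-7.4%)/(-0.61) = 12.13%.

12.1%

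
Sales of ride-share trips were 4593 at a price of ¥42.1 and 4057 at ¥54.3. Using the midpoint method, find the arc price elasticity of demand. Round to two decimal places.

-0.49

ΔQ = 4057 − 4593 = -536; ΔP = 54.3 − 42.1 = 12.2.
Midpoints: P̄ = 48.20, Q̄ = 4325.0.
ε = (ΔQ/ΔP)(P̄/Q̄) = (-536/12.2)(48.20/4325.0).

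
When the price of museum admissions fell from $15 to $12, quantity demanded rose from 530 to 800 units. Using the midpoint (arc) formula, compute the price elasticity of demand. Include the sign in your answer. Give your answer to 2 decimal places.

-1.83

ΔQ = 800 − 530 = 270; ΔP = 12 − 15 = -3.
Midpoints: P̄ = 13.50, Q̄ = 665.0.
ε = (ΔQ/ΔP)(P̄/Q̄) = (270/-3)(13.50/665.0).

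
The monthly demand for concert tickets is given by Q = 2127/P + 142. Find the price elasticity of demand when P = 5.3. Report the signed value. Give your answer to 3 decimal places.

-0.739

At P = 5.3, Q = 543.321.
dQ/dP = −2127/P² = -75.721.
ε = (dQ/dP)(P/Q) = (-75.721)(5.3/543.321).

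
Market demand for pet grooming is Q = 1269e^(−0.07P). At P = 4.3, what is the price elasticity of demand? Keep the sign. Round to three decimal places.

-0.301

At P = 4.3, Q = 939.159.
dQ/dP = −0.07·1269e^(−0.07P) = −0.07Q = -65.741.
ε = (dQ/dP)(P/Q) = (-65.741)(4.3/939.159).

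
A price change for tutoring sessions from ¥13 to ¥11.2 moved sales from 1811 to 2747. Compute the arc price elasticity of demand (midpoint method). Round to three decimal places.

-2.761

ΔQ = 2747 − 1811 = 936; ΔP = 11.2 − 13 = -1.8.
Midpoints: P̄ = 12.10, Q̄ = 2279.0.
ε = (ΔQ/ΔP)(P̄/Q̄) = (936/-1.8)(12.10/2279.0).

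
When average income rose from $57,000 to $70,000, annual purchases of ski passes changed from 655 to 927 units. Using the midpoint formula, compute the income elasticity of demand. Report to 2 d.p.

1.68

ΔQ = 272, ΔI = 13000. Midpoints: Ī = 63,500, Q̄ = 791.0.
ε_I = (ΔQ/ΔI)(Ī/Q̄) = (272/13000)(63500/791.0).
ε_I > 0, so the good is normal.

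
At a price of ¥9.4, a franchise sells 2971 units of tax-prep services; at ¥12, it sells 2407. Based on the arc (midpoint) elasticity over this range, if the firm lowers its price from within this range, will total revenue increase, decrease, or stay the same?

decrease

Arc ε = (-564/2.6)(10.70/2689.0) ≈ -0.863.
|ε| = 0.86 < 1, so demand is inelastic. A price cut therefore reduces total revenue.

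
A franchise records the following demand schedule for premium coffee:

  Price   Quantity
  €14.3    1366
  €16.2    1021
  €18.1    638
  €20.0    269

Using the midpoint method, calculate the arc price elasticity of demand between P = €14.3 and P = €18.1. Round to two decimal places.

At P = 14.3, Q = 1366; at P = 18.1, Q = 638.
ΔQ = -728, ΔP = 3.8. Midpoints: P̄ = 16.20, Q̄ = 1002.0.
ε = (ΔQ/ΔP)(P̄/Q̄) = (-728/3.8)(16.20/1002.0).

-3.10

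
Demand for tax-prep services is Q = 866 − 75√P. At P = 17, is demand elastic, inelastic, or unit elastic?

inelastic

Q = 556.767, dQ/dP = -9.095.
ε = (dQ/dP)(P/Q) ≈ -0.278.
|ε| = 0.28 < 1.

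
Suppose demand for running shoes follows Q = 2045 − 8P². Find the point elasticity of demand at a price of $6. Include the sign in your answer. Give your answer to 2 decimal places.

-0.33

At P = 6, Q = 1757.
dQ/dP = −16P = -96.
ε = (dQ/dP)(P/Q) = (-96)(6/1757).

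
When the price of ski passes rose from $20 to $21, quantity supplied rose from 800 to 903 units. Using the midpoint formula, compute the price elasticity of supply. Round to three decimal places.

ΔQ = 903 − 800 = 103; ΔP = 21 − 20 = 1.
Midpoints: P̄ = 20.50, Q̄ = 851.5.
ε_s = (ΔQ/ΔP)(P̄/Q̄) = (103/1)(20.50/851.5).

2.480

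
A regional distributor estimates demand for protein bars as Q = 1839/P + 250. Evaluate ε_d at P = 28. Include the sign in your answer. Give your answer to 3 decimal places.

-0.208

At P = 28, Q = 315.679.
dQ/dP = −1839/P² = -2.346.
ε = (dQ/dP)(P/Q) = (-2.346)(28/315.679).
|ε| < 1, so demand is inelastic at this price.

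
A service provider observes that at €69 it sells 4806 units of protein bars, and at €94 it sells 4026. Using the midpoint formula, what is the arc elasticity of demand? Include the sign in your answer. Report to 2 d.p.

-0.58

ΔQ = 4026 − 4806 = -780; ΔP = 94 − 69 = 25.
Midpoints: P̄ = 81.50, Q̄ = 4416.0.
ε = (ΔQ/ΔP)(P̄/Q̄) = (-780/25)(81.50/4416.0).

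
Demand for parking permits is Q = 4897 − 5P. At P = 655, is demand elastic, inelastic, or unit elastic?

elastic

Q = 1622, dQ/dP = -5.
ε = (dQ/dP)(P/Q) ≈ -2.019.
|ε| = 2.02 > 1.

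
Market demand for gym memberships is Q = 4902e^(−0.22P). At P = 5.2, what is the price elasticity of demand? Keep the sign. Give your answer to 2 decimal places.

-1.14

At P = 5.2, Q = 1561.494.
dQ/dP = −0.22·4902e^(−0.22P) = −0.22Q = -343.529.
ε = (dQ/dP)(P/Q) = (-343.529)(5.2/1561.494).
|ε| > 1, so demand is elastic at this price.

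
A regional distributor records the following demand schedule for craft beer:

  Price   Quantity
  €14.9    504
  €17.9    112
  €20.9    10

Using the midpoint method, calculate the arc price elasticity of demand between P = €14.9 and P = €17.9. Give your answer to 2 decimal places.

At P = 14.9, Q = 504; at P = 17.9, Q = 112.
ΔQ = -392, ΔP = 3.0. Midpoints: P̄ = 16.40, Q̄ = 308.0.
ε = (ΔQ/ΔP)(P̄/Q̄) = (-392/3.0)(16.40/308.0).

-6.96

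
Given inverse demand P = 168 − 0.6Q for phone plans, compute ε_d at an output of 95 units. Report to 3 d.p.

At Q = 95, P = 168 − 0.6(95) = 111.00.
dP/dQ = −0.6, so dQ/dP = 1/(−0.6) = -1.667.
ε = (dQ/dP)(P/Q) = (-1.667)(111.00/95).

-1.947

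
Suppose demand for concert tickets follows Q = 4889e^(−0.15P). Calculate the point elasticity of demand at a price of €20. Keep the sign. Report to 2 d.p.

-3.00

At P = 20, Q = 243.409.
dQ/dP = −0.15·4889e^(−0.15P) = −0.15Q = -36.511.
ε = (dQ/dP)(P/Q) = (-36.511)(20/243.409).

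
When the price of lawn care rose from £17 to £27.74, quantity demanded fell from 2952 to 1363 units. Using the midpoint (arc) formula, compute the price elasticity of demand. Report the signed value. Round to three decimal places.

-1.534

ΔQ = 1363 − 2952 = -1589; ΔP = 27.74 − 17 = 10.74.
Midpoints: P̄ = 22.37, Q̄ = 2157.5.
ε = (ΔQ/ΔP)(P̄/Q̄) = (-1589/10.74)(22.37/2157.5).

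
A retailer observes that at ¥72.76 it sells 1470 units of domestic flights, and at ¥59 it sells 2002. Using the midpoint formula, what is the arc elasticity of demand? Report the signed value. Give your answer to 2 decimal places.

-1.47

ΔQ = 2002 − 1470 = 532; ΔP = 59 − 72.76 = -13.76.
Midpoints: P̄ = 65.88, Q̄ = 1736.0.
ε = (ΔQ/ΔP)(P̄/Q̄) = (532/-13.76)(65.88/1736.0).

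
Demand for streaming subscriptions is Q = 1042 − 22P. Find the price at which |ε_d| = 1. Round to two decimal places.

For linear demand Q = a − bP, ε = −bP/(a − bP). |ε| = 1 when bP = a − bP, i.e. P = a/(2b).
P = 1042/(2·22) = 1042/44 = 23.6818.

23.68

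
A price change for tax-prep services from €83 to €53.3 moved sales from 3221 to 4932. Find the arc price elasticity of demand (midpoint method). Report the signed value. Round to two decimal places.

-0.96

ΔQ = 4932 − 3221 = 1711; ΔP = 53.3 − 83 = -29.7.
Midpoints: P̄ = 68.15, Q̄ = 4076.5.
ε = (ΔQ/ΔP)(P̄/Q̄) = (1711/-29.7)(68.15/4076.5).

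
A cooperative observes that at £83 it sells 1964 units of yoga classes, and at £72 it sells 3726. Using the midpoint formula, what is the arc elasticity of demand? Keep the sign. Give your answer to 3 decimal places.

-4.363

ΔQ = 3726 − 1964 = 1762; ΔP = 72 − 83 = -11.
Midpoints: P̄ = 77.50, Q̄ = 2845.0.
ε = (ΔQ/ΔP)(P̄/Q̄) = (1762/-11)(77.50/2845.0).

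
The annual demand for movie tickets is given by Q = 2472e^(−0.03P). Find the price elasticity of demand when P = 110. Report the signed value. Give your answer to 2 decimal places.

At P = 110, Q = 91.175.
dQ/dP = −0.03·2472e^(−0.03P) = −0.03Q = -2.735.
ε = (dQ/dP)(P/Q) = (-2.735)(110/91.175).
|ε| > 1, so demand is elastic at this price.

-3.30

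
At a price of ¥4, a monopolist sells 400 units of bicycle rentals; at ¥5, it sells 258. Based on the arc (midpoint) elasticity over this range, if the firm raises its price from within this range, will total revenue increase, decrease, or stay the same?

decrease

Arc ε = (-142/1)(4.50/329.0) ≈ -1.942.
|ε| = 1.94 > 1, so demand is elastic. A price rise therefore reduces total revenue.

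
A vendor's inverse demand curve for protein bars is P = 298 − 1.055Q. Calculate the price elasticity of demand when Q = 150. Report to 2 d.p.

-0.88

At Q = 150, P = 298 − 1.055(150) = 139.75.
dP/dQ = −1.055, so dQ/dP = 1/(−1.055) = -0.948.
ε = (dQ/dP)(P/Q) = (-0.948)(139.75/150).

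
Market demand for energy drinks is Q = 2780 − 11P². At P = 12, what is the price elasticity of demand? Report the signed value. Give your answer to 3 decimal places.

-2.649

At P = 12, Q = 1196.
dQ/dP = −22P = -264.
ε = (dQ/dP)(P/Q) = (-264)(12/1196).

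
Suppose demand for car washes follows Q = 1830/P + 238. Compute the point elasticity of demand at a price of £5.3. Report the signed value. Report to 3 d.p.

-0.592

At P = 5.3, Q = 583.283.
dQ/dP = −1830/P² = -65.148.
ε = (dQ/dP)(P/Q) = (-65.148)(5.3/583.283).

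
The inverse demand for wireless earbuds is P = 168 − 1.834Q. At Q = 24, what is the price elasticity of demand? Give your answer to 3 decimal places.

-2.817

At Q = 24, P = 168 − 1.834(24) = 123.98.
dP/dQ = −1.834, so dQ/dP = 1/(−1.834) = -0.545.
ε = (dQ/dP)(P/Q) = (-0.545)(123.98/24).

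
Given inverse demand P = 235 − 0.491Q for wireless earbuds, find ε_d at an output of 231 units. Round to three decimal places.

-1.072

At Q = 231, P = 235 − 0.491(231) = 121.58.
dP/dQ = −0.491, so dQ/dP = 1/(−0.491) = -2.037.
ε = (dQ/dP)(P/Q) = (-2.037)(121.58/231).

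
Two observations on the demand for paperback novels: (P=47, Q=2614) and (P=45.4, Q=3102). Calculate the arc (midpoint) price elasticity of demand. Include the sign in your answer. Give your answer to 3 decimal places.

ΔQ = 3102 − 2614 = 488; ΔP = 45.4 − 47 = -1.6.
Midpoints: P̄ = 46.20, Q̄ = 2858.0.
ε = (ΔQ/ΔP)(P̄/Q̄) = (488/-1.6)(46.20/2858.0).

-4.930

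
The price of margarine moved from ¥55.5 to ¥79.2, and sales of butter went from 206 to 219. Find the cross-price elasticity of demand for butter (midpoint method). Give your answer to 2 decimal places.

ΔQ_x = 219 − 206 = 13; ΔP_y = 79.2 − 55.5 = 23.7.
Midpoints: P̄_y = 67.35, Q̄_x = 212.5.
ε_xy = (ΔQ_x/ΔP_y)(P̄_y/Q̄_x) = (13/23.7)(67.35/212.5).
ε_xy > 0, so the goods are substitutes.

0.17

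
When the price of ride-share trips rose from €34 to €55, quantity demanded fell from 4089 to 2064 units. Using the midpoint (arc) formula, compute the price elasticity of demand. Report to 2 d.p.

ΔQ = 2064 − 4089 = -2025; ΔP = 55 − 34 = 21.
Midpoints: P̄ = 44.50, Q̄ = 3076.5.
ε = (ΔQ/ΔP)(P̄/Q̄) = (-2025/21)(44.50/3076.5).

-1.39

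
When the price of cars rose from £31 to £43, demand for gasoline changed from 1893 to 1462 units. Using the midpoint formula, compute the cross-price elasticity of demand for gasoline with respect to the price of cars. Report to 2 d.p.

-0.79

ΔQ_x = 1462 − 1893 = -431; ΔP_y = 43 − 31 = 12.
Midpoints: P̄_y = 37.00, Q̄_x = 1677.5.
ε_xy = (ΔQ_x/ΔP_y)(P̄_y/Q̄_x) = (-431/12)(37.00/1677.5).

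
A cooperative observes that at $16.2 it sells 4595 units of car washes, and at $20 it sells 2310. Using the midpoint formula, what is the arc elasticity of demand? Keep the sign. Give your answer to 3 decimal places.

-3.152

ΔQ = 2310 − 4595 = -2285; ΔP = 20 − 16.2 = 3.8.
Midpoints: P̄ = 18.10, Q̄ = 3452.5.
ε = (ΔQ/ΔP)(P̄/Q̄) = (-2285/3.8)(18.10/3452.5).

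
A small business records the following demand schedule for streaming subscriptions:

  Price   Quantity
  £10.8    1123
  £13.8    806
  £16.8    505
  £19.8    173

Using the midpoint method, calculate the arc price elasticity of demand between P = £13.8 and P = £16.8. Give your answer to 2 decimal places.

-2.34

At P = 13.8, Q = 806; at P = 16.8, Q = 505.
ΔQ = -301, ΔP = 3.0. Midpoints: P̄ = 15.30, Q̄ = 655.5.
ε = (ΔQ/ΔP)(P̄/Q̄) = (-301/3.0)(15.30/655.5).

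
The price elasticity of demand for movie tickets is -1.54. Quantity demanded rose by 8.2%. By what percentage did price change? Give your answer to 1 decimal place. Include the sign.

-5.3%

%ΔP ≈ %ΔQ / ε = (8.2%)/(-1.54) = -5.32%.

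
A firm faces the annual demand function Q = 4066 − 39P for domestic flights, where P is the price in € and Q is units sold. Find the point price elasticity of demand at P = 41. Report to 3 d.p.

-0.648

At P = 41, Q = 2467.
dQ/dP = −39.
ε = (dQ/dP)(P/Q) = (-39)(41/2467).
|ε| < 1, so demand is inelastic at this price.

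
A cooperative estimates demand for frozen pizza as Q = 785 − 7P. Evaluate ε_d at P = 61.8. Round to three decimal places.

At P = 61.8, Q = 352.400.
dQ/dP = −7.
ε = (dQ/dP)(P/Q) = (-7)(61.8/352.400).

-1.228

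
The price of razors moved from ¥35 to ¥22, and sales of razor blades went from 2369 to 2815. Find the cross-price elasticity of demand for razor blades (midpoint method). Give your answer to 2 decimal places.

ΔQ_x = 2815 − 2369 = 446; ΔP_y = 22 − 35 = -13.
Midpoints: P̄_y = 28.50, Q̄_x = 2592.0.
ε_xy = (ΔQ_x/ΔP_y)(P̄_y/Q̄_x) = (446/-13)(28.50/2592.0).
ε_xy < 0, so the goods are complements.

-0.38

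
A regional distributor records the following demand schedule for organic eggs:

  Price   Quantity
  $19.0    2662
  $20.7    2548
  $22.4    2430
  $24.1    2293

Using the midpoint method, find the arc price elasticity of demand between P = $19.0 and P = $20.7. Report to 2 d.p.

-0.51

At P = 19.0, Q = 2662; at P = 20.7, Q = 2548.
ΔQ = -114, ΔP = 1.7. Midpoints: P̄ = 19.85, Q̄ = 2605.0.
ε = (ΔQ/ΔP)(P̄/Q̄) = (-114/1.7)(19.85/2605.0).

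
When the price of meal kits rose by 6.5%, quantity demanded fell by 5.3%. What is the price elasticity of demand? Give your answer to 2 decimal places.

-0.82

ε = %ΔQ / %ΔP = (-5.3)/(6.5) = -0.815.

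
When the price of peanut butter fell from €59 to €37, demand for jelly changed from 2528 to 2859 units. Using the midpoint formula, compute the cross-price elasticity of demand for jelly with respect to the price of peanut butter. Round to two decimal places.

-0.27

ΔQ_x = 2859 − 2528 = 331; ΔP_y = 37 − 59 = -22.
Midpoints: P̄_y = 48.00, Q̄_x = 2693.5.
ε_xy = (ΔQ_x/ΔP_y)(P̄_y/Q̄_x) = (331/-22)(48.00/2693.5).
ε_xy < 0, so the goods are complements.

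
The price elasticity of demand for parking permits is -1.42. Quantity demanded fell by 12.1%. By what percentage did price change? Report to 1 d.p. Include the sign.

%ΔP ≈ %ΔQ / ε = (-12.1%)/(-1.42) = 8.52%.

8.5%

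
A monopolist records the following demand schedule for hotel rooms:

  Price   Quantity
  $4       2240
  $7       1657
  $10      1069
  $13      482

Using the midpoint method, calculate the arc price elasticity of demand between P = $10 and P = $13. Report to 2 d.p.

At P = 10, Q = 1069; at P = 13, Q = 482.
ΔQ = -587, ΔP = 3. Midpoints: P̄ = 11.50, Q̄ = 775.5.
ε = (ΔQ/ΔP)(P̄/Q̄) = (-587/3)(11.50/775.5).

-2.90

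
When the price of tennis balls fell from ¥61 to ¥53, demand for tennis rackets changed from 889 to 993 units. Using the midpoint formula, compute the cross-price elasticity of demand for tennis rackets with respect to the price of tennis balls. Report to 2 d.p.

ΔQ_x = 993 − 889 = 104; ΔP_y = 53 − 61 = -8.
Midpoints: P̄_y = 57.00, Q̄_x = 941.0.
ε_xy = (ΔQ_x/ΔP_y)(P̄_y/Q̄_x) = (104/-8)(57.00/941.0).
ε_xy < 0, so the goods are complements.

-0.79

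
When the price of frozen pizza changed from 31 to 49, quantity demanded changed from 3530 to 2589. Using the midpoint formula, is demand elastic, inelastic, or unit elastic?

inelastic

Arc ε ≈ -0.683.
|ε| = 0.68 < 1.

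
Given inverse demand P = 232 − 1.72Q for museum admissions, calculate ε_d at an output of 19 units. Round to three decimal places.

-6.099

At Q = 19, P = 232 − 1.72(19) = 199.32.
dP/dQ = −1.72, so dQ/dP = 1/(−1.72) = -0.581.
ε = (dQ/dP)(P/Q) = (-0.581)(199.32/19).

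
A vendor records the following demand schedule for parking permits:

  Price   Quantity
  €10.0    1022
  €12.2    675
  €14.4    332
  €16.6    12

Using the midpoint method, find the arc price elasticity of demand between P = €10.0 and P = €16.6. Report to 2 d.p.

-3.94

At P = 10.0, Q = 1022; at P = 16.6, Q = 12.
ΔQ = -1010, ΔP = 6.6. Midpoints: P̄ = 13.30, Q̄ = 517.0.
ε = (ΔQ/ΔP)(P̄/Q̄) = (-1010/6.6)(13.30/517.0).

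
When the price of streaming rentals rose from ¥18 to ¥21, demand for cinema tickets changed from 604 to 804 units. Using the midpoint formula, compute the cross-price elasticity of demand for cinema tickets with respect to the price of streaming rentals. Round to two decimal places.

ΔQ_x = 804 − 604 = 200; ΔP_y = 21 − 18 = 3.
Midpoints: P̄_y = 19.50, Q̄_x = 704.0.
ε_xy = (ΔQ_x/ΔP_y)(P̄_y/Q̄_x) = (200/3)(19.50/704.0).
ε_xy > 0, so the goods are substitutes.

1.85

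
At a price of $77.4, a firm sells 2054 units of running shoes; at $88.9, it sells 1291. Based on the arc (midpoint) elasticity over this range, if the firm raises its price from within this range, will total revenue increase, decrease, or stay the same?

Arc ε = (-763/11.5)(83.15/1672.5) ≈ -3.299.
|ε| = 3.30 > 1, so demand is elastic. A price rise therefore reduces total revenue.

decrease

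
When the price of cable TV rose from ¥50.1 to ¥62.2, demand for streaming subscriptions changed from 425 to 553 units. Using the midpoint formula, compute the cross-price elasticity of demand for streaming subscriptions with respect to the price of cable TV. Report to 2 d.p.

ΔQ_x = 553 − 425 = 128; ΔP_y = 62.2 − 50.1 = 12.1.
Midpoints: P̄_y = 56.15, Q̄_x = 489.0.
ε_xy = (ΔQ_x/ΔP_y)(P̄_y/Q̄_x) = (128/12.1)(56.15/489.0).
ε_xy > 0, so the goods are substitutes.

1.21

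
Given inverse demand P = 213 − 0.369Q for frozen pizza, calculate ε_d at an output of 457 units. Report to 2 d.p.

-0.26

At Q = 457, P = 213 − 0.369(457) = 44.37.
dP/dQ = −0.369, so dQ/dP = 1/(−0.369) = -2.710.
ε = (dQ/dP)(P/Q) = (-2.710)(44.37/457).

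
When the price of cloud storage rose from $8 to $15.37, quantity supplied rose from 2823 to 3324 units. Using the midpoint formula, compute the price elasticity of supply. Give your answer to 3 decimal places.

0.258

ΔQ = 3324 − 2823 = 501; ΔP = 15.37 − 8 = 7.37.
Midpoints: P̄ = 11.68, Q̄ = 3073.5.
ε_s = (ΔQ/ΔP)(P̄/Q̄) = (501/7.37)(11.68/3073.5).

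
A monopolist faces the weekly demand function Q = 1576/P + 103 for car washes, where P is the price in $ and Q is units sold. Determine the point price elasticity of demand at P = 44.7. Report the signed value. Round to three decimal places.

-0.255

At P = 44.7, Q = 138.257.
dQ/dP = −1576/P² = -0.789.
ε = (dQ/dP)(P/Q) = (-0.789)(44.7/138.257).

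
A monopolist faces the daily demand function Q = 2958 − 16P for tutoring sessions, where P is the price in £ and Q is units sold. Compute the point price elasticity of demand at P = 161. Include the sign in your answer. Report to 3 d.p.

At P = 161, Q = 382.
dQ/dP = −16.
ε = (dQ/dP)(P/Q) = (-16)(161/382).
|ε| > 1, so demand is elastic at this price.

-6.743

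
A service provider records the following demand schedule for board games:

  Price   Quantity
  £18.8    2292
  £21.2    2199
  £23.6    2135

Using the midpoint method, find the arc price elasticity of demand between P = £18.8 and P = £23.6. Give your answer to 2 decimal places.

At P = 18.8, Q = 2292; at P = 23.6, Q = 2135.
ΔQ = -157, ΔP = 4.8. Midpoints: P̄ = 21.20, Q̄ = 2213.5.
ε = (ΔQ/ΔP)(P̄/Q̄) = (-157/4.8)(21.20/2213.5).

-0.31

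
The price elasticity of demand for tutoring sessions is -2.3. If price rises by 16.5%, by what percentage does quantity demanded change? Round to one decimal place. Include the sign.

-38.0%

%ΔQ ≈ ε × %ΔP = (-2.3)(16.5%) = -37.95%.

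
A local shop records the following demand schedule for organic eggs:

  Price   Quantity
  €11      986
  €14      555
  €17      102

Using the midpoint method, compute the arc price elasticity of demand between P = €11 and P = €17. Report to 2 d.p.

-3.79

At P = 11, Q = 986; at P = 17, Q = 102.
ΔQ = -884, ΔP = 6. Midpoints: P̄ = 14.00, Q̄ = 544.0.
ε = (ΔQ/ΔP)(P̄/Q̄) = (-884/6)(14.00/544.0).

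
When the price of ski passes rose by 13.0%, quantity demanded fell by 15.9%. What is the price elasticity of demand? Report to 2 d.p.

-1.22

ε = %ΔQ / %ΔP = (-15.9)/(13.0) = -1.223.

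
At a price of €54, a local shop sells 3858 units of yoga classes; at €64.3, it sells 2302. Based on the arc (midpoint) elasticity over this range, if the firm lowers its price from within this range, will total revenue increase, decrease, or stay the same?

increase

Arc ε = (-1556/10.3)(59.15/3080.0) ≈ -2.901.
|ε| = 2.90 > 1, so demand is elastic. A price cut therefore raises total revenue.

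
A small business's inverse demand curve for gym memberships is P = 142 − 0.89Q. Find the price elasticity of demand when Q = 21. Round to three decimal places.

At Q = 21, P = 142 − 0.89(21) = 123.31.
dP/dQ = −0.89, so dQ/dP = 1/(−0.89) = -1.124.
ε = (dQ/dP)(P/Q) = (-1.124)(123.31/21).

-6.598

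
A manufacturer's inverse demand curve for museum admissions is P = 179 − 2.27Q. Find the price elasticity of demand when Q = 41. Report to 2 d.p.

-0.92

At Q = 41, P = 179 − 2.27(41) = 85.93.
dP/dQ = −2.27, so dQ/dP = 1/(−2.27) = -0.441.
ε = (dQ/dP)(P/Q) = (-0.441)(85.93/41).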